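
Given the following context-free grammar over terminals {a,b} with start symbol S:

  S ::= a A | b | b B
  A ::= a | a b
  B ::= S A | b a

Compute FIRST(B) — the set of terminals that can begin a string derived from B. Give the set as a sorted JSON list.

FIRST iteration:
[1]
  A via A→a: +{a}
  B via B→b a: +{b}
  S via S→a A: +{a}
  S via S→b: +{b}
  FIRST[S]={a,b}  FIRST[A]={a}  FIRST[B]={b}
[2]
  B via B→S A: +{a}
  FIRST[S]={a,b}  FIRST[A]={a}  FIRST[B]={a,b}
[3] done
  FIRST[S]={a,b}  FIRST[A]={a}  FIRST[B]={a,b}

FIRST(B) = ["a", "b"]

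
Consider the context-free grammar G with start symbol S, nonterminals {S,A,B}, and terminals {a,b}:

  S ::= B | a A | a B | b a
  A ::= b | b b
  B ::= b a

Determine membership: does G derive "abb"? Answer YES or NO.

Convert to CNF:
  S -> T0 T1 | T1 A | T1 B
  A -> T0 T0 | b
  B -> T0 T1
  T0 -> b
  T1 -> a

CYK table (by increasing span):
  T[0,0] 'a' = {T1}  orig:{}
  T[1,1] 'b' = {A,T0}  orig:{A}
  T[2,2] 'b' = {A,T0}  orig:{A}
  T[0,1] 'ab' = {S}
  T[1,2] 'bb' = {A}
  T[0,2] 'abb' = {S}

S ∈ T[0,2] ⇒ YES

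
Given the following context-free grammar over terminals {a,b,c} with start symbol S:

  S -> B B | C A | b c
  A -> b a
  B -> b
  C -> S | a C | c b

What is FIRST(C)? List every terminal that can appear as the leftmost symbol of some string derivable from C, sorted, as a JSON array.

FIRST sets, iterate to fixpoint:
pass 1:
  A via A→b a: +{b}
  B via B→b: +{b}
  C via C→a C: +{a}
  C via C→c b: +{c}
  S via S→B B: +{b}
  S via S→C A: +{a,c}
  S: {a,b,c}  A: {b}  B: {b}  C: {a,c}
pass 2:
  C via C→S: +{b}
  S: {a,b,c}  A: {b}  B: {b}  C: {a,b,c}
pass 3: (stable)
  S: {a,b,c}  A: {b}  B: {b}  C: {a,b,c}

FIRST(C) = ["a", "b", "c"]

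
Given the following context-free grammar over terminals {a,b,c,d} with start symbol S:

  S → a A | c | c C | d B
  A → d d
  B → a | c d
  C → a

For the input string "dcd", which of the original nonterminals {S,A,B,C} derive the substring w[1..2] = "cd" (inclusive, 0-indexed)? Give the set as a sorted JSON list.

CNF form of G:
  S -> T0 B | T1 C | T2 A | c
  A -> T0 T0
  B -> T1 T0 | a
  C -> a
  T0 -> d
  T1 -> c
  T2 -> a

Fill CYK table bottom-up, restricted to cells inside w[1..2]:
  [1..1]={S,T1}  "c"  orig:{S}
  [2..2]={T0}  "d"  orig:{}
  [1..2]={B}  "cd"

Original NTs in T[1,2] deriving "cd": ["B"]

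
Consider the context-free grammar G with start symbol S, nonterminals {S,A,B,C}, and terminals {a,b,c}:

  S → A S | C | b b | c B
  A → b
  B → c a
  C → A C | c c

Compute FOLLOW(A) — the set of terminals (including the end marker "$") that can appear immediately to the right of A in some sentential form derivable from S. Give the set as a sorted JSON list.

Compute FIRST by fixpoint:
pass 1:
  A via A→b: +{b}
  B via B→c a: +{c}
  C via C→A C: +{b}
  C via C→c c: +{c}
  S via S→A S: +{b}
  S via S→C: +{c}
  FIRST(S)={b,c}  FIRST(A)={b}  FIRST(B)={c}  FIRST(C)={b,c}
pass 2: (stable)
  FIRST(S)={b,c}  FIRST(A)={b}  FIRST(B)={c}  FIRST(C)={b,c}

Compute FOLLOW by fixpoint:
initialize: $ ∈ FOLLOW(S)
round 1:
  C→A C: FOLLOW(A) ⊇ FIRST(C) = {b,c}; new: +{b,c}
  S→C: FOLLOW(C) ⊇ FOLLOW(S) ⊇ {$}; new: +{$}
  S→c B: FOLLOW(B) ⊇ FOLLOW(S) ⊇ {$}; new: +{$}
  FOLLOW[S]={$}  FOLLOW[A]={b,c}  FOLLOW[B]={$}  FOLLOW[C]={$}
round 2: done
  FOLLOW[S]={$}  FOLLOW[A]={b,c}  FOLLOW[B]={$}  FOLLOW[C]={$}

FOLLOW(A) = ["b", "c"]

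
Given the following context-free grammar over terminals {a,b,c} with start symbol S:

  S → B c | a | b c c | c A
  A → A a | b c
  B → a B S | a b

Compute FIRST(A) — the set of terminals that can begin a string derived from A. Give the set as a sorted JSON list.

Compute FIRST by fixpoint:
[1]
  A via A→b c: +{b}
  B via B→a B S: +{a}
  S via S→B c: +{a}
  S via S→b c c: +{b}
  S via S→c A: +{c}
  FIRST[S]={a,b,c}  FIRST[A]={b}  FIRST[B]={a}
[2] done
  FIRST[S]={a,b,c}  FIRST[A]={b}  FIRST[B]={a}

FIRST(A) = ["b"]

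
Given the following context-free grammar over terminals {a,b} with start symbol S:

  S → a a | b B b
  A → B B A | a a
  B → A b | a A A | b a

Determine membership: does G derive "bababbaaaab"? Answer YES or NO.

Convert to CNF:
  S -> T0 T0 | T1 X4
  A -> B X2 | T0 T0
  B -> A T1 | T0 X3 | T1 T0
  T0 -> a
  T1 -> b
  X2 -> B A
  X3 -> A A
  X4 -> B T1

Fill CYK table bottom-up:
  [0..0]={T1}  "b"  orig:{}
  [1..1]={T0}  "a"  orig:{}
  [2..2]={T1}  "b"  orig:{}
  [3..3]={T0}  "a"  orig:{}
  [4..4]={T1}  "b"  orig:{}
  [5..5]={T1}  "b"  orig:{}
  [6..6]={T0}  "a"  orig:{}
  [7..7]={T0}  "a"  orig:{}
  [8..8]={T0}  "a"  orig:{}
  [9..9]={T0}  "a"  orig:{}
  [10..10]={T1}  "b"  orig:{}
  [0..1]={B}  "ba"
  [1..2]=∅  "ab"
  [2..3]={B}  "ba"
  [3..4]=∅  "ab"
  [4..5]=∅  "bb"
  [5..6]={B}  "ba"
  [6..7]={A,S}  "aa"
  [7..8]={A,S}  "aa"
  [8..9]={A,S}  "aa"
  [9..10]=∅  "ab"
  [0..2]={X4}  "bab"  orig:{}
  [1..3]=∅  "aba"
  [2..4]={X4}  "bab"  orig:{}
  [3..5]=∅  "abb"
  [4..6]=∅  "bba"
  [5..7]=∅  "baa"
  [6..8]=∅  "aaa"
  [7..9]=∅  "aaa"
  [8..10]={B}  "aab"
  [0..3]=∅  "baba"
  [1..4]=∅  "abab"
  [2..5]=∅  "babb"
  [3..6]=∅  "abba"
  [4..7]=∅  "bbaa"
  [5..8]={X2}  "baaa"  orig:{}
  [6..9]={X3}  "aaaa"  orig:{}
  [7..10]=∅  "aaab"
  [0..4]=∅  "babab"
  [1..5]=∅  "ababb"
  [2..6]=∅  "babba"
  [3..7]=∅  "abbaa"
  [4..8]=∅  "bbaaa"
  [5..9]=∅  "baaaa"
  [6..10]=∅  "aaaab"
  [0..5]=∅  "bababb"
  [1..6]=∅  "ababba"
  [2..7]=∅  "babbaa"
  [3..8]=∅  "abbaaa"
  [4..9]=∅  "bbaaaa"
  [5..10]=∅  "baaaab"
  [0..6]=∅  "bababba"
  [1..7]=∅  "ababbaa"
  [2..8]=∅  "babbaaa"
  [3..9]=∅  "abbaaaa"
  [4..10]=∅  "bbaaaab"
  [0..7]=∅  "bababbaa"
  [1..8]=∅  "ababbaaa"
  [2..9]=∅  "babbaaaa"
  [3..10]=∅  "abbaaaab"
  [0..8]=∅  "bababbaaa"
  [1..9]=∅  "ababbaaaa"
  [2..10]=∅  "babbaaaab"
  [0..9]=∅  "bababbaaaa"
  [1..10]=∅  "ababbaaaab"
  [0..10]=∅  "bababbaaaab"

S ∉ T[0,10] ⇒ NO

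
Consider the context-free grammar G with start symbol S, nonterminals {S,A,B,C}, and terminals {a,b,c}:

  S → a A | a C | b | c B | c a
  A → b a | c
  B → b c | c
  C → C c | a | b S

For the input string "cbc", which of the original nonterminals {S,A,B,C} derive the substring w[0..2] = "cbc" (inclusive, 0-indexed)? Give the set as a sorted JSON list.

CNF form of G:
  S -> T1 A | T1 C | T2 B | T2 T1 | b
  A -> T0 T1 | c
  B -> T0 T2 | c
  C -> C T2 | T0 S | a
  T0 -> b
  T1 -> a
  T2 -> c

CYK table (by increasing span) (cells [i..j] with 0 ≤ i ≤ j ≤ 2 only):
  [0..0]={A,B,T2}  "c"  orig:{A,B}
  [1..1]={S,T0}  "b"  orig:{S}
  [2..2]={A,B,T2}  "c"  orig:{A,B}
  [0..1]=∅  "cb"
  [1..2]={B}  "bc"
  [0..2]={S}  "cbc"

Original NTs in T[0,2] deriving "cbc": ["S"]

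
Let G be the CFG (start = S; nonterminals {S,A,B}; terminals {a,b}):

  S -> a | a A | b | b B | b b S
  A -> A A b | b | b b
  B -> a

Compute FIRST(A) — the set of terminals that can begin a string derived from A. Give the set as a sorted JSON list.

FIRST iteration:
iter 1:
  A via A→b: +{b}
  B via B→a: +{a}
  S via S→a: +{a}
  S via S→b: +{b}
  FIRST(S)={a,b}  FIRST(A)={b}  FIRST(B)={a}
iter 2: — fixpoint
  FIRST(S)={a,b}  FIRST(A)={b}  FIRST(B)={a}

FIRST(A) = ["b"]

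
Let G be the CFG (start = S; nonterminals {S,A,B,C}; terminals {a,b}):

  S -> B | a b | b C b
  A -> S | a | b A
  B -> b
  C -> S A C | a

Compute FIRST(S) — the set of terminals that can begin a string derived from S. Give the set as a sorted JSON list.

Compute FIRST by fixpoint:
[1]
  A via A→a: +{a}
  A via A→b A: +{b}
  B via B→b: +{b}
  C via C→a: +{a}
  S via S→B: +{b}
  S via S→a b: +{a}
  FIRST[S]={a,b}  FIRST[A]={a,b}  FIRST[B]={b}  FIRST[C]={a}
[2]
  C via C→S A C: +{b}
  FIRST[S]={a,b}  FIRST[A]={a,b}  FIRST[B]={b}  FIRST[C]={a,b}
[3] done
  FIRST[S]={a,b}  FIRST[A]={a,b}  FIRST[B]={b}  FIRST[C]={a,b}

FIRST(S) = ["a", "b"]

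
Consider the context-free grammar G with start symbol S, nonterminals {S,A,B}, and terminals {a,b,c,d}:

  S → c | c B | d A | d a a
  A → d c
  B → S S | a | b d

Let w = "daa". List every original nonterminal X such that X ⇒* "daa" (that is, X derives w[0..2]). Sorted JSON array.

Convert to CNF:
  S -> T0 A | T0 X4 | T1 B | c
  A -> T0 T1
  B -> S S | T2 T0 | a
  T0 -> d
  T1 -> c
  T2 -> b
  T3 -> a
  X4 -> T3 T3

Fill CYK table bottom-up — only the sub-triangle for w[0..2]:
  T[0,0] 'd' = {T0}  orig:{}
  T[1,1] 'a' = {B,T3}  orig:{B}
  T[2,2] 'a' = {B,T3}  orig:{B}
  T[0,1] 'da' = ∅
  T[1,2] 'aa' = {X4}  orig:{}
  T[0,2] 'daa' = {S}

Original NTs in T[0,2] deriving "daa": ["S"]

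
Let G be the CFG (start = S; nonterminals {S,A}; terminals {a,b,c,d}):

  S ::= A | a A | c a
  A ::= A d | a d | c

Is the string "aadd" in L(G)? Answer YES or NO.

CNF form of G:
  S -> A T0 | T1 A | T1 T0 | T2 T1 | c
  A -> A T0 | T1 T0 | c
  T0 -> d
  T1 -> a
  T2 -> c

Fill CYK table bottom-up:
  [0..0]={T1}  "a"  orig:{}
  [1..1]={T1}  "a"  orig:{}
  [2..2]={T0}  "d"  orig:{}
  [3..3]={T0}  "d"  orig:{}
  [0..1]=∅  "aa"
  [1..2]={A,S}  "ad"
  [2..3]=∅  "dd"
  [0..2]={S}  "aad"
  [1..3]={A,S}  "add"
  [0..3]={S}  "aadd"

S ∈ T[0,3] ⇒ YES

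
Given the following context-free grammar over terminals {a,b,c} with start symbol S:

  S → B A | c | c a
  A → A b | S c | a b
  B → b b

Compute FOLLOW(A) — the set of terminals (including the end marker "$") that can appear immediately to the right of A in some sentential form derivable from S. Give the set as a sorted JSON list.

FIRST iteration:
iter 1:
  A via A→a b: +{a}
  B via B→b b: +{b}
  S via S→B A: +{b}
  S via S→c: +{c}
  S: {b,c}  A: {a}  B: {b}
iter 2:
  A via A→S c: +{b,c}
  S: {b,c}  A: {a,b,c}  B: {b}
iter 3: (stable)
  S: {b,c}  A: {a,b,c}  B: {b}

FOLLOW iteration:
initialize: $ ∈ FOLLOW(S)
pass 1:
  A→A b: FOLLOW(A) ⊇ FIRST(b) = {b}; new: +{b}
  A→S c: FOLLOW(S) ⊇ FIRST(c) = {c}; new: +{c}
  S→B A: FOLLOW(B) ⊇ FIRST(A) = {a,b,c}; new: +{a,b,c}
  S→B A: FOLLOW(A) ⊇ FOLLOW(S) ⊇ {$,c}; new: +{$,c}
  FOLLOW[S]={$,c}  FOLLOW[A]={$,b,c}  FOLLOW[B]={a,b,c}
pass 2: — fixpoint
  FOLLOW[S]={$,c}  FOLLOW[A]={$,b,c}  FOLLOW[B]={a,b,c}

FOLLOW(A) = ["$", "b", "c"]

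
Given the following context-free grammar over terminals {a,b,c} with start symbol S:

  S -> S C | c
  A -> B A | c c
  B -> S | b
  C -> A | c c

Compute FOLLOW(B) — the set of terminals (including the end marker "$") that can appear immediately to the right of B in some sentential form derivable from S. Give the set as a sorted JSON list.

Compute FIRST by fixpoint:
[1]
  A via A→c c: +{c}
  B via B→b: +{b}
  C via C→A: +{c}
  S via S→c: +{c}
  S: {c}  A: {c}  B: {b}  C: {c}
[2]
  A via A→B A: +{b}
  B via B→S: +{c}
  C via C→A: +{b}
  S: {c}  A: {b,c}  B: {b,c}  C: {b,c}
[3] (no change)
  S: {c}  A: {b,c}  B: {b,c}  C: {b,c}

Compute FOLLOW by fixpoint:
initialize: $ ∈ FOLLOW(S)
iter 1:
  A→B A: FOLLOW(B) ⊇ FIRST(A) = {b,c}; new: +{b,c}
  B→S: FOLLOW(S) ⊇ FOLLOW(B) ⊇ {b,c}; new: +{b,c}
  S→S C: FOLLOW(C) ⊇ FOLLOW(S) ⊇ {$,b,c}; new: +{$,b,c}
  FOLLOW[S]={$,b,c}  FOLLOW[A]={}  FOLLOW[B]={b,c}  FOLLOW[C]={$,b,c}
iter 2:
  C→A: FOLLOW(A) ⊇ FOLLOW(C) ⊇ {$,b,c}; new: +{$,b,c}
  FOLLOW[S]={$,b,c}  FOLLOW[A]={$,b,c}  FOLLOW[B]={b,c}  FOLLOW[C]={$,b,c}
iter 3: done
  FOLLOW[S]={$,b,c}  FOLLOW[A]={$,b,c}  FOLLOW[B]={b,c}  FOLLOW[C]={$,b,c}

FOLLOW(B) = ["b", "c"]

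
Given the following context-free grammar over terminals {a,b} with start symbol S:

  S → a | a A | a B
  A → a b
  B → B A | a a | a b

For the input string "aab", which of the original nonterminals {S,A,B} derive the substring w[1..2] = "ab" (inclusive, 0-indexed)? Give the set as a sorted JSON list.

CNF form of G:
  S -> T0 A | T0 B | a
  A -> T0 T1
  B -> B A | T0 T0 | T0 T1
  T0 -> a
  T1 -> b

CYK table (by increasing span), restricted to cells inside w[1..2]:
  [1..1]={S,T0}  "a"  orig:{S}
  [2..2]={T1}  "b"  orig:{}
  [1..2]={A,B}  "ab"

Original NTs in T[1,2] deriving "ab": ["A", "B"]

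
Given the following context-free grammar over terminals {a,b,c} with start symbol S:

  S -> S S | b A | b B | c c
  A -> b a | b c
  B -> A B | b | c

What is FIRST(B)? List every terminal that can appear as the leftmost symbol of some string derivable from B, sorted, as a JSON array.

FIRST sets, iterate to fixpoint:
pass 1:
  A via A→b a: +{b}
  B via B→A B: +{b}
  B via B→c: +{c}
  S via S→b A: +{b}
  S via S→c c: +{c}
  S: {b,c}  A: {b}  B: {b,c}
pass 2: (no change)
  S: {b,c}  A: {b}  B: {b,c}

FIRST(B) = ["b", "c"]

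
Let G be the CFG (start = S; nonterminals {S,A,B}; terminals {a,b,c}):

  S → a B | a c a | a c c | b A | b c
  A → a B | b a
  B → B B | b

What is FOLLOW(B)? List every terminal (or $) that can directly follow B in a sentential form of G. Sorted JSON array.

Compute FIRST by fixpoint:
[1]
  A via A→a B: +{a}
  A via A→b a: +{b}
  B via B→b: +{b}
  S via S→a B: +{a}
  S via S→b A: +{b}
  S: {a,b}  A: {a,b}  B: {b}
[2] (no change)
  S: {a,b}  A: {a,b}  B: {b}

FOLLOW sets:
FOLLOW(S) := {$}
round 1:
  B→B B: FOLLOW(B) ⊇ FIRST(B) = {b}; new: +{b}
  S→a B: FOLLOW(B) ⊇ FOLLOW(S) ⊇ {$}; new: +{$}
  S→b A: FOLLOW(A) ⊇ FOLLOW(S) ⊇ {$}; new: +{$}
  FOLLOW[S]={$}  FOLLOW[A]={$}  FOLLOW[B]={$,b}
round 2: done
  FOLLOW[S]={$}  FOLLOW[A]={$}  FOLLOW[B]={$,b}

FOLLOW(B) = ["$", "b"]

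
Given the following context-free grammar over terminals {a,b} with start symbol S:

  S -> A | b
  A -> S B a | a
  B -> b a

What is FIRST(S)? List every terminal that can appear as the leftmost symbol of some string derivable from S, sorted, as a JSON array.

FIRST iteration:
iter 1:
  A via A→a: +{a}
  B via B→b a: +{b}
  S via S→A: +{a}
  S via S→b: +{b}
  FIRST(S)={a,b}  FIRST(A)={a}  FIRST(B)={b}
iter 2:
  A via A→S B a: +{b}
  FIRST(S)={a,b}  FIRST(A)={a,b}  FIRST(B)={b}
iter 3: (no change)
  FIRST(S)={a,b}  FIRST(A)={a,b}  FIRST(B)={b}

FIRST(S) = ["a", "b"]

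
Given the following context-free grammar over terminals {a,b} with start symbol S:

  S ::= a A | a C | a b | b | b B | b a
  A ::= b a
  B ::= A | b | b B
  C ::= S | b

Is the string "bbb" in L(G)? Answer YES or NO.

CNF form of G:
  S -> T0 B | T0 T1 | T1 A | T1 C | T1 T0 | b
  A -> T0 T1
  B -> T0 B | T0 T1 | b
  C -> T0 B | T0 T1 | T1 A | T1 C | T1 T0 | b
  T0 -> b
  T1 -> a

CYK fill:
  [0..0]={B,C,S,T0}  "b"  orig:{B,C,S}
  [1..1]={B,C,S,T0}  "b"  orig:{B,C,S}
  [2..2]={B,C,S,T0}  "b"  orig:{B,C,S}
  [0..1]={B,C,S}  "bb"
  [1..2]={B,C,S}  "bb"
  [0..2]={B,C,S}  "bbb"

S ∈ T[0,2] ⇒ YES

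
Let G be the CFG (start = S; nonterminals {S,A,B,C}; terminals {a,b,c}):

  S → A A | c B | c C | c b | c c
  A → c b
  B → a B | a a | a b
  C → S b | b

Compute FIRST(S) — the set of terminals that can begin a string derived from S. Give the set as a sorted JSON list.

Compute FIRST by fixpoint:
round 1:
  A via A→c b: +{c}
  B via B→a B: +{a}
  C via C→b: +{b}
  S via S→A A: +{c}
  S: {c}  A: {c}  B: {a}  C: {b}
round 2:
  C via C→S b: +{c}
  S: {c}  A: {c}  B: {a}  C: {b,c}
round 3: (stable)
  S: {c}  A: {c}  B: {a}  C: {b,c}

FIRST(S) = ["c"]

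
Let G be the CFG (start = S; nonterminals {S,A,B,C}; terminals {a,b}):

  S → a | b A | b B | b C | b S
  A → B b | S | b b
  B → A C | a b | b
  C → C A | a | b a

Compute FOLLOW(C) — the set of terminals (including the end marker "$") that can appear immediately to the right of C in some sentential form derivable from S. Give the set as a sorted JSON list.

Compute FIRST by fixpoint:
[1]
  A via A→b b: +{b}
  B via B→A C: +{b}
  B via B→a b: +{a}
  C via C→a: +{a}
  C via C→b a: +{b}
  S via S→a: +{a}
  S via S→b A: +{b}
  FIRST(S)={a,b}  FIRST(A)={b}  FIRST(B)={a,b}  FIRST(C)={a,b}
[2]
  A via A→B b: +{a}
  FIRST(S)={a,b}  FIRST(A)={a,b}  FIRST(B)={a,b}  FIRST(C)={a,b}
[3] (stable)
  FIRST(S)={a,b}  FIRST(A)={a,b}  FIRST(B)={a,b}  FIRST(C)={a,b}

FOLLOW sets:
FOLLOW(S) := {$}
iter 1:
  A→B b: FOLLOW(B) ⊇ FIRST(b) = {b}; new: +{b}
  B→A C: FOLLOW(A) ⊇ FIRST(C) = {a,b}; new: +{a,b}
  B→A C: FOLLOW(C) ⊇ FOLLOW(B) ⊇ {b}; new: +{b}
  C→C A: FOLLOW(C) ⊇ FIRST(A) = {a,b}; new: +{a}
  S→b A: FOLLOW(A) ⊇ FOLLOW(S) ⊇ {$}; new: +{$}
  S→b B: FOLLOW(B) ⊇ FOLLOW(S) ⊇ {$}; new: +{$}
  S→b C: FOLLOW(C) ⊇ FOLLOW(S) ⊇ {$}; new: +{$}
  S: {$}  A: {$,a,b}  B: {$,b}  C: {$,a,b}
iter 2:
  A→S: FOLLOW(S) ⊇ FOLLOW(A) ⊇ {$,a,b}; new: +{a,b}
  S→b B: FOLLOW(B) ⊇ FOLLOW(S) ⊇ {$,a,b}; new: +{a}
  S: {$,a,b}  A: {$,a,b}  B: {$,a,b}  C: {$,a,b}
iter 3: (stable)
  S: {$,a,b}  A: {$,a,b}  B: {$,a,b}  C: {$,a,b}

FOLLOW(C) = ["$", "a", "b"]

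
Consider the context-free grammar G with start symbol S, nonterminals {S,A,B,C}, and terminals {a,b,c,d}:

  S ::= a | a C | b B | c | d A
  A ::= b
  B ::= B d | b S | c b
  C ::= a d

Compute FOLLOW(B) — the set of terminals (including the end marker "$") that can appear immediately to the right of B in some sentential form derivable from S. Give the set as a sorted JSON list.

FIRST sets, iterate to fixpoint:
round 1:
  A via A→b: +{b}
  B via B→b S: +{b}
  B via B→c b: +{c}
  C via C→a d: +{a}
  S via S→a: +{a}
  S via S→b B: +{b}
  S via S→c: +{c}
  S via S→d A: +{d}
  S: {a,b,c,d}  A: {b}  B: {b,c}  C: {a}
round 2: (stable)
  S: {a,b,c,d}  A: {b}  B: {b,c}  C: {a}

FOLLOW sets:
initialize: $ ∈ FOLLOW(S)
[1]
  B→B d: FOLLOW(B) ⊇ FIRST(d) = {d}; new: +{d}
  B→b S: FOLLOW(S) ⊇ FOLLOW(B) ⊇ {d}; new: +{d}
  S→a C: FOLLOW(C) ⊇ FOLLOW(S) ⊇ {$,d}; new: +{$,d}
  S→b B: FOLLOW(B) ⊇ FOLLOW(S) ⊇ {$,d}; new: +{$}
  S→d A: FOLLOW(A) ⊇ FOLLOW(S) ⊇ {$,d}; new: +{$,d}
  FOLLOW[S]={$,d}  FOLLOW[A]={$,d}  FOLLOW[B]={$,d}  FOLLOW[C]={$,d}
[2] done
  FOLLOW[S]={$,d}  FOLLOW[A]={$,d}  FOLLOW[B]={$,d}  FOLLOW[C]={$,d}

FOLLOW(B) = ["$", "d"]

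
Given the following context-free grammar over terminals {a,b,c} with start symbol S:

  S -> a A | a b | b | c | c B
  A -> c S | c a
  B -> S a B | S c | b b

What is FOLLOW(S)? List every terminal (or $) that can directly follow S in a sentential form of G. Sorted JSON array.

FIRST sets, iterate to fixpoint:
round 1:
  A via A→c S: +{c}
  B via B→b b: +{b}
  S via S→a A: +{a}
  S via S→b: +{b}
  S via S→c: +{c}
  FIRST[S]={a,b,c}  FIRST[A]={c}  FIRST[B]={b}
round 2:
  B via B→S a B: +{a,c}
  FIRST[S]={a,b,c}  FIRST[A]={c}  FIRST[B]={a,b,c}
round 3: (stable)
  FIRST[S]={a,b,c}  FIRST[A]={c}  FIRST[B]={a,b,c}

Compute FOLLOW by fixpoint:
seed FOLLOW(S) with $
[1]
  B→S a B: FOLLOW(S) ⊇ FIRST(a) = {a}; new: +{a}
  B→S c: FOLLOW(S) ⊇ FIRST(c) = {c}; new: +{c}
  S→a A: FOLLOW(A) ⊇ FOLLOW(S) ⊇ {$,a,c}; new: +{$,a,c}
  S→c B: FOLLOW(B) ⊇ FOLLOW(S) ⊇ {$,a,c}; new: +{$,a,c}
  S: {$,a,c}  A: {$,a,c}  B: {$,a,c}
[2] done
  S: {$,a,c}  A: {$,a,c}  B: {$,a,c}

FOLLOW(S) = ["$", "a", "c"]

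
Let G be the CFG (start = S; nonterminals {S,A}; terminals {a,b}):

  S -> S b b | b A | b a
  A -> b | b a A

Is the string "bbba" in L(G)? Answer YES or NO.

CNF form of G:
  S -> S X3 | T0 A | T0 T1
  A -> T0 X2 | b
  T0 -> b
  T1 -> a
  X2 -> T1 A
  X3 -> T0 T0

Fill CYK table bottom-up:
  cell(0,0) b: {A,T0}  orig:{A}
  cell(1,1) b: {A,T0}  orig:{A}
  cell(2,2) b: {A,T0}  orig:{A}
  cell(3,3) a: {T1}  orig:{}
  cell(0,1) bb: {S,X3}  orig:{S}
  cell(1,2) bb: {S,X3}  orig:{S}
  cell(2,3) ba: {S}
  cell(0,2) bbb: ∅
  cell(1,3) bba: ∅
  cell(0,3) bbba: ∅

S ∉ T[0,3] ⇒ NO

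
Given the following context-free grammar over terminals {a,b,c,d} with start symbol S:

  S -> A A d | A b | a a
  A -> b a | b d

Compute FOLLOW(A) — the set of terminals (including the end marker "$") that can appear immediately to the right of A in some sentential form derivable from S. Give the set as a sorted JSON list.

Compute FIRST by fixpoint:
[1]
  A via A→b a: +{b}
  S via S→A A d: +{b}
  S via S→a a: +{a}
  FIRST[S]={a,b}  FIRST[A]={b}
[2] — fixpoint
  FIRST[S]={a,b}  FIRST[A]={b}

Compute FOLLOW by fixpoint:
initialize: $ ∈ FOLLOW(S)
pass 1:
  S→A A d: FOLLOW(A) ⊇ FIRST(A) = {b}; new: +{b}
  S→A A d: FOLLOW(A) ⊇ FIRST(d) = {d}; new: +{d}
  FOLLOW(S)={$}  FOLLOW(A)={b,d}
pass 2: — fixpoint
  FOLLOW(S)={$}  FOLLOW(A)={b,d}

FOLLOW(A) = ["b", "d"]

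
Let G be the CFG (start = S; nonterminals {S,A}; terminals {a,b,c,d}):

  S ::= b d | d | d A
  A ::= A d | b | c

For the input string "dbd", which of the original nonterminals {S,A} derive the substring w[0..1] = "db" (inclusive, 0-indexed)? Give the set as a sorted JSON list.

Convert to CNF:
  S -> T0 A | T1 T0 | d
  A -> A T0 | b | c
  T0 -> d
  T1 -> b

CYK fill, restricted to cells inside w[0..1]:
  T[0,0] 'd' = {S,T0}  orig:{S}
  T[1,1] 'b' = {A,T1}  orig:{A}
  T[0,1] 'db' = {S}

Original NTs in T[0,1] deriving "db": ["S"]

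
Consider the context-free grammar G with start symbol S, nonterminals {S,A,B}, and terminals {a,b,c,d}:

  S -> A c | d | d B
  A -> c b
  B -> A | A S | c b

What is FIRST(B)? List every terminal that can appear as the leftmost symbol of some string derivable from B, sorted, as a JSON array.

Compute FIRST by fixpoint:
round 1:
  A via A→c b: +{c}
  B via B→A: +{c}
  S via S→A c: +{c}
  S via S→d: +{d}
  FIRST(S)={c,d}  FIRST(A)={c}  FIRST(B)={c}
round 2: (no change)
  FIRST(S)={c,d}  FIRST(A)={c}  FIRST(B)={c}

FIRST(B) = ["c"]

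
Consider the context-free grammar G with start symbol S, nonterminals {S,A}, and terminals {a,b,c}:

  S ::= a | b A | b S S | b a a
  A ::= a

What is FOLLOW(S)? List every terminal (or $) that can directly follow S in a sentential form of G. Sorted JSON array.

FIRST iteration:
[1]
  A via A→a: +{a}
  S via S→a: +{a}
  S via S→b A: +{b}
  S: {a,b}  A: {a}
[2] — fixpoint
  S: {a,b}  A: {a}

FOLLOW iteration:
FOLLOW(S) := {$}
pass 1:
  S→b A: FOLLOW(A) ⊇ FOLLOW(S) ⊇ {$}; new: +{$}
  S→b S S: FOLLOW(S) ⊇ FIRST(S) = {a,b}; new: +{a,b}
  S: {$,a,b}  A: {$}
pass 2:
  S→b A: FOLLOW(A) ⊇ FOLLOW(S) ⊇ {$,a,b}; new: +{a,b}
  S: {$,a,b}  A: {$,a,b}
pass 3: (no change)
  S: {$,a,b}  A: {$,a,b}

FOLLOW(S) = ["$", "a", "b"]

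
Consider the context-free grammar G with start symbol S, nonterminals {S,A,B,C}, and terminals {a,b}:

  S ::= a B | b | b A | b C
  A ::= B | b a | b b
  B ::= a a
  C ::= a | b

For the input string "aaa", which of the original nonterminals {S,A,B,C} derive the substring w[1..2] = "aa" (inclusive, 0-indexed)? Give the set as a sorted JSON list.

CNF form of G:
  S -> T0 B | T1 A | T1 C | b
  A -> T0 T0 | T1 T0 | T1 T1
  B -> T0 T0
  C -> a | b
  T0 -> a
  T1 -> b

CYK fill, restricted to cells inside w[1..2]:
  cell(1,1) a: {C,T0}  orig:{C}
  cell(2,2) a: {C,T0}  orig:{C}
  cell(1,2) aa: {A,B}

Original NTs in T[1,2] deriving "aa": ["A", "B"]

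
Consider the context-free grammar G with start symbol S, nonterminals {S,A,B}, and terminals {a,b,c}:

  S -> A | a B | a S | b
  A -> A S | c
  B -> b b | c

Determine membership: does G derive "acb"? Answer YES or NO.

Convert to CNF:
  S -> A S | T1 B | T1 S | b | c
  A -> A S | c
  B -> T0 T0 | c
  T0 -> b
  T1 -> a

CYK fill:
  T[0,0] 'a' = {T1}  orig:{}
  T[1,1] 'c' = {A,B,S}
  T[2,2] 'b' = {S,T0}  orig:{S}
  T[0,1] 'ac' = {S}
  T[1,2] 'cb' = {A,S}
  T[0,2] 'acb' = {S}

S ∈ T[0,2] ⇒ YES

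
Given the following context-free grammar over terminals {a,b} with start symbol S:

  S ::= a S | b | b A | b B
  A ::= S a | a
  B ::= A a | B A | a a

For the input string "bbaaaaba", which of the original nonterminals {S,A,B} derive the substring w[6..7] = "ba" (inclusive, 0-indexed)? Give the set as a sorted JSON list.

Convert to CNF:
  S -> T0 S | T1 A | T1 B | b
  A -> S T0 | a
  B -> A T0 | B A | T0 T0
  T0 -> a
  T1 -> b

CYK table (by increasing span), restricted to cells inside w[6..7]:
  cell(6,6) b: {S,T1}  orig:{S}
  cell(7,7) a: {A,T0}  orig:{A}
  cell(6,7) ba: {A,S}

Original NTs in T[6,7] deriving "ba": ["A", "S"]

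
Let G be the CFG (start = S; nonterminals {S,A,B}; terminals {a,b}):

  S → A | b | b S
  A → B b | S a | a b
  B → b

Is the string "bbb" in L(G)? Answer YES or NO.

CNF form of G:
  S -> B T0 | S T1 | T0 S | T1 T0 | b
  A -> B T0 | S T1 | T1 T0
  B -> b
  T0 -> b
  T1 -> a

CYK table (by increasing span):
  [0..0]={B,S,T0}  "b"  orig:{B,S}
  [1..1]={B,S,T0}  "b"  orig:{B,S}
  [2..2]={B,S,T0}  "b"  orig:{B,S}
  [0..1]={A,S}  "bb"
  [1..2]={A,S}  "bb"
  [0..2]={S}  "bbb"

S ∈ T[0,2] ⇒ YES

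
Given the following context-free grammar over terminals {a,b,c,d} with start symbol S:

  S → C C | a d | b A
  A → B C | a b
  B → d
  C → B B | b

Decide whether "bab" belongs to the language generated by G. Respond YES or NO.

Convert to CNF:
  S -> C C | T0 T2 | T1 A
  A -> B C | T0 T1
  B -> d
  C -> B B | b
  T0 -> a
  T1 -> b
  T2 -> d

Fill CYK table bottom-up:
  cell(0,0) b: {C,T1}  orig:{C}
  cell(1,1) a: {T0}  orig:{}
  cell(2,2) b: {C,T1}  orig:{C}
  cell(0,1) ba: ∅
  cell(1,2) ab: {A}
  cell(0,2) bab: {S}

S ∈ T[0,2] ⇒ YES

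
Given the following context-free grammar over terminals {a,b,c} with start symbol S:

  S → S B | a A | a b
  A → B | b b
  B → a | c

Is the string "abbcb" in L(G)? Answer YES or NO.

Convert to CNF:
  S -> S B | T1 A | T1 T0
  A -> T0 T0 | a | c
  B -> a | c
  T0 -> b
  T1 -> a

CYK table (by increasing span):
  [0..0]={A,B,T1}  "a"  orig:{A,B}
  [1..1]={T0}  "b"  orig:{}
  [2..2]={T0}  "b"  orig:{}
  [3..3]={A,B}  "c"
  [4..4]={T0}  "b"  orig:{}
  [0..1]={S}  "ab"
  [1..2]={A}  "bb"
  [2..3]=∅  "bc"
  [3..4]=∅  "cb"
  [0..2]={S}  "abb"
  [1..3]=∅  "bbc"
  [2..4]=∅  "bcb"
  [0..3]={S}  "abbc"
  [1..4]=∅  "bbcb"
  [0..4]=∅  "abbcb"

S ∉ T[0,4] ⇒ NO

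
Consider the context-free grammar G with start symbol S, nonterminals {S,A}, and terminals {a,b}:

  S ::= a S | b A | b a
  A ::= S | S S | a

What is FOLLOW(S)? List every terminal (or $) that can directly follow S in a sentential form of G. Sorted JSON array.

FIRST iteration:
iter 1:
  A via A→a: +{a}
  S via S→a S: +{a}
  S via S→b A: +{b}
  S: {a,b}  A: {a}
iter 2:
  A via A→S: +{b}
  S: {a,b}  A: {a,b}
iter 3: (no change)
  S: {a,b}  A: {a,b}

FOLLOW sets:
FOLLOW(S) := {$}
[1]
  A→S S: FOLLOW(S) ⊇ FIRST(S) = {a,b}; new: +{a,b}
  S→b A: FOLLOW(A) ⊇ FOLLOW(S) ⊇ {$,a,b}; new: +{$,a,b}
  S: {$,a,b}  A: {$,a,b}
[2] — fixpoint
  S: {$,a,b}  A: {$,a,b}

FOLLOW(S) = ["$", "a", "b"]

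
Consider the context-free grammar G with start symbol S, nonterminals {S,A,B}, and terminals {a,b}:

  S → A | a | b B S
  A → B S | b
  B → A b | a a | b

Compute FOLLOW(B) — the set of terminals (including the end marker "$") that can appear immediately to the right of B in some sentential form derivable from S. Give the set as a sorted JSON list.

FIRST sets, iterate to fixpoint:
round 1:
  A via A→b: +{b}
  B via B→A b: +{b}
  B via B→a a: +{a}
  S via S→A: +{b}
  S via S→a: +{a}
  S: {a,b}  A: {b}  B: {a,b}
round 2:
  A via A→B S: +{a}
  S: {a,b}  A: {a,b}  B: {a,b}
round 3: done
  S: {a,b}  A: {a,b}  B: {a,b}

Compute FOLLOW by fixpoint:
FOLLOW(S) := {$}
round 1:
  A→B S: FOLLOW(B) ⊇ FIRST(S) = {a,b}; new: +{a,b}
  B→A b: FOLLOW(A) ⊇ FIRST(b) = {b}; new: +{b}
  S→A: FOLLOW(A) ⊇ FOLLOW(S) ⊇ {$}; new: +{$}
  S: {$}  A: {$,b}  B: {a,b}
round 2:
  A→B S: FOLLOW(S) ⊇ FOLLOW(A) ⊇ {$,b}; new: +{b}
  S: {$,b}  A: {$,b}  B: {a,b}
round 3: done
  S: {$,b}  A: {$,b}  B: {a,b}

FOLLOW(B) = ["a", "b"]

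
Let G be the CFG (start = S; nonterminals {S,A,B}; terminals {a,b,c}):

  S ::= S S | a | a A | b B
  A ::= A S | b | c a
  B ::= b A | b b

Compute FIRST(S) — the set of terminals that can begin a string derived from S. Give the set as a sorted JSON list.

FIRST sets, iterate to fixpoint:
iter 1:
  A via A→b: +{b}
  A via A→c a: +{c}
  B via B→b A: +{b}
  S via S→a: +{a}
  S via S→b B: +{b}
  S: {a,b}  A: {b,c}  B: {b}
iter 2: (stable)
  S: {a,b}  A: {b,c}  B: {b}

FIRST(S) = ["a", "b"]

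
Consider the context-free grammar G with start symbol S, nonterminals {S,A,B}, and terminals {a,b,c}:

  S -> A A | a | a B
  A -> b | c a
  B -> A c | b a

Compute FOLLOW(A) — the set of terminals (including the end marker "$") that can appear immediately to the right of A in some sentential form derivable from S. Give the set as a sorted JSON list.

FIRST iteration:
[1]
  A via A→b: +{b}
  A via A→c a: +{c}
  B via B→A c: +{b,c}
  S via S→A A: +{b,c}
  S via S→a: +{a}
  FIRST[S]={a,b,c}  FIRST[A]={b,c}  FIRST[B]={b,c}
[2] done
  FIRST[S]={a,b,c}  FIRST[A]={b,c}  FIRST[B]={b,c}

Compute FOLLOW by fixpoint:
seed FOLLOW(S) with $
pass 1:
  B→A c: FOLLOW(A) ⊇ FIRST(c) = {c}; new: +{c}
  S→A A: FOLLOW(A) ⊇ FIRST(A) = {b,c}; new: +{b}
  S→A A: FOLLOW(A) ⊇ FOLLOW(S) ⊇ {$}; new: +{$}
  S→a B: FOLLOW(B) ⊇ FOLLOW(S) ⊇ {$}; new: +{$}
  FOLLOW(S)={$}  FOLLOW(A)={$,b,c}  FOLLOW(B)={$}
pass 2: done
  FOLLOW(S)={$}  FOLLOW(A)={$,b,c}  FOLLOW(B)={$}

FOLLOW(A) = ["$", "b", "c"]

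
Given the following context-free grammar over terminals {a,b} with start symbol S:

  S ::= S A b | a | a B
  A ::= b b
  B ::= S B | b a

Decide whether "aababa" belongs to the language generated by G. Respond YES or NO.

CNF form of G:
  S -> S X2 | T1 B | a
  A -> T0 T0
  B -> S B | T0 T1
  T0 -> b
  T1 -> a
  X2 -> A T0

CYK fill:
  cell(0,0) a: {S,T1}  orig:{S}
  cell(1,1) a: {S,T1}  orig:{S}
  cell(2,2) b: {T0}  orig:{}
  cell(3,3) a: {S,T1}  orig:{S}
  cell(4,4) b: {T0}  orig:{}
  cell(5,5) a: {S,T1}  orig:{S}
  cell(0,1) aa: ∅
  cell(1,2) ab: ∅
  cell(2,3) ba: {B}
  cell(3,4) ab: ∅
  cell(4,5) ba: {B}
  cell(0,2) aab: ∅
  cell(1,3) aba: {B,S}
  cell(2,4) bab: ∅
  cell(3,5) aba: {B,S}
  cell(0,3) aaba: {B,S}
  cell(1,4) abab: ∅
  cell(2,5) baba: ∅
  cell(0,4) aabab: ∅
  cell(1,5) ababa: {B}
  cell(0,5) aababa: {B,S}

S ∈ T[0,5] ⇒ YES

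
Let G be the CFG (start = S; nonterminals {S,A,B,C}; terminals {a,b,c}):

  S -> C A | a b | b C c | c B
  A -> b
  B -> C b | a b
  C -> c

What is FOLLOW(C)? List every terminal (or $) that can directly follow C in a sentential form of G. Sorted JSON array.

FIRST iteration:
pass 1:
  A via A→b: +{b}
  B via B→a b: +{a}
  C via C→c: +{c}
  S via S→C A: +{c}
  S via S→a b: +{a}
  S via S→b C c: +{b}
  FIRST[S]={a,b,c}  FIRST[A]={b}  FIRST[B]={a}  FIRST[C]={c}
pass 2:
  B via B→C b: +{c}
  FIRST[S]={a,b,c}  FIRST[A]={b}  FIRST[B]={a,c}  FIRST[C]={c}
pass 3: (stable)
  FIRST[S]={a,b,c}  FIRST[A]={b}  FIRST[B]={a,c}  FIRST[C]={c}

FOLLOW iteration:
initialize: $ ∈ FOLLOW(S)
[1]
  B→C b: FOLLOW(C) ⊇ FIRST(b) = {b}; new: +{b}
  S→C A: FOLLOW(A) ⊇ FOLLOW(S) ⊇ {$}; new: +{$}
  S→b C c: FOLLOW(C) ⊇ FIRST(c) = {c}; new: +{c}
  S→c B: FOLLOW(B) ⊇ FOLLOW(S) ⊇ {$}; new: +{$}
  FOLLOW[S]={$}  FOLLOW[A]={$}  FOLLOW[B]={$}  FOLLOW[C]={b,c}
[2] done
  FOLLOW[S]={$}  FOLLOW[A]={$}  FOLLOW[B]={$}  FOLLOW[C]={b,c}

FOLLOW(C) = ["b", "c"]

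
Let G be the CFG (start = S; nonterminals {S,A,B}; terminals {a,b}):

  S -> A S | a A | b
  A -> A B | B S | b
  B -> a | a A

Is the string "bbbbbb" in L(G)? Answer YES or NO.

Convert to CNF:
  S -> A S | T0 A | b
  A -> A B | B S | b
  B -> T0 A | a
  T0 -> a

CYK table (by increasing span):
  cell(0,0) b: {A,S}
  cell(1,1) b: {A,S}
  cell(2,2) b: {A,S}
  cell(3,3) b: {A,S}
  cell(4,4) b: {A,S}
  cell(5,5) b: {A,S}
  cell(0,1) bb: {S}
  cell(1,2) bb: {S}
  cell(2,3) bb: {S}
  cell(3,4) bb: {S}
  cell(4,5) bb: {S}
  cell(0,2) bbb: {S}
  cell(1,3) bbb: {S}
  cell(2,4) bbb: {S}
  cell(3,5) bbb: {S}
  cell(0,3) bbbb: {S}
  cell(1,4) bbbb: {S}
  cell(2,5) bbbb: {S}
  cell(0,4) bbbbb: {S}
  cell(1,5) bbbbb: {S}
  cell(0,5) bbbbbb: {S}

S ∈ T[0,5] ⇒ YES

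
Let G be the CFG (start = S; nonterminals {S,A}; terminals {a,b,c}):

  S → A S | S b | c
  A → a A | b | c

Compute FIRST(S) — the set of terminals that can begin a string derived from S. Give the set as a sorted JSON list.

FIRST sets, iterate to fixpoint:
pass 1:
  A via A→a A: +{a}
  A via A→b: +{b}
  A via A→c: +{c}
  S via S→A S: +{a,b,c}
  FIRST[S]={a,b,c}  FIRST[A]={a,b,c}
pass 2: done
  FIRST[S]={a,b,c}  FIRST[A]={a,b,c}

FIRST(S) = ["a", "b", "c"]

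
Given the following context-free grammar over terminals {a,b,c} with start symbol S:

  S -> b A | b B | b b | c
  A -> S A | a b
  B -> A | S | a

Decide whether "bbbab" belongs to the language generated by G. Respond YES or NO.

Convert to CNF:
  S -> T1 A | T1 B | T1 T1 | c
  A -> S A | T0 T1
  B -> S A | T0 T1 | T1 A | T1 B | T1 T1 | a | c
  T0 -> a
  T1 -> b

CYK table (by increasing span):
  [0..0]={T1}  "b"  orig:{}
  [1..1]={T1}  "b"  orig:{}
  [2..2]={T1}  "b"  orig:{}
  [3..3]={B,T0}  "a"  orig:{B}
  [4..4]={T1}  "b"  orig:{}
  [0..1]={B,S}  "bb"
  [1..2]={B,S}  "bb"
  [2..3]={B,S}  "ba"
  [3..4]={A,B}  "ab"
  [0..2]={B,S}  "bbb"
  [1..3]={B,S}  "bba"
  [2..4]={B,S}  "bab"
  [0..3]={B,S}  "bbba"
  [1..4]={A,B,S}  "bbab"
  [0..4]={A,B,S}  "bbbab"

S ∈ T[0,4] ⇒ YES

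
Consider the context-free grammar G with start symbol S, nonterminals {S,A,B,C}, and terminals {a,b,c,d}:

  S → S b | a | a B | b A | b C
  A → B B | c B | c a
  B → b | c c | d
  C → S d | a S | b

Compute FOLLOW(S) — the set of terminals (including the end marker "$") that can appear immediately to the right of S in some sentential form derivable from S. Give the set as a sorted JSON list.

Compute FIRST by fixpoint:
round 1:
  A via A→c B: +{c}
  B via B→b: +{b}
  B via B→c c: +{c}
  B via B→d: +{d}
  C via C→a S: +{a}
  C via C→b: +{b}
  S via S→a: +{a}
  S via S→b A: +{b}
  S: {a,b}  A: {c}  B: {b,c,d}  C: {a,b}
round 2:
  A via A→B B: +{b,d}
  S: {a,b}  A: {b,c,d}  B: {b,c,d}  C: {a,b}
round 3: (no change)
  S: {a,b}  A: {b,c,d}  B: {b,c,d}  C: {a,b}

FOLLOW sets:
FOLLOW(S) := {$}
pass 1:
  A→B B: FOLLOW(B) ⊇ FIRST(B) = {b,c,d}; new: +{b,c,d}
  C→S d: FOLLOW(S) ⊇ FIRST(d) = {d}; new: +{d}
  S→S b: FOLLOW(S) ⊇ FIRST(b) = {b}; new: +{b}
  S→a B: FOLLOW(B) ⊇ FOLLOW(S) ⊇ {$,b,d}; new: +{$}
  S→b A: FOLLOW(A) ⊇ FOLLOW(S) ⊇ {$,b,d}; new: +{$,b,d}
  S→b C: FOLLOW(C) ⊇ FOLLOW(S) ⊇ {$,b,d}; new: +{$,b,d}
  FOLLOW(S)={$,b,d}  FOLLOW(A)={$,b,d}  FOLLOW(B)={$,b,c,d}  FOLLOW(C)={$,b,d}
pass 2: — fixpoint
  FOLLOW(S)={$,b,d}  FOLLOW(A)={$,b,d}  FOLLOW(B)={$,b,c,d}  FOLLOW(C)={$,b,d}

FOLLOW(S) = ["$", "b", "d"]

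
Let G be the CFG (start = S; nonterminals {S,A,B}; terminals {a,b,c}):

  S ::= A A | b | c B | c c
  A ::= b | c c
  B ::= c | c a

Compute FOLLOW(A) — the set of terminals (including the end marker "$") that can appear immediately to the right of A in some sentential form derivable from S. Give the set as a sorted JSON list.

Compute FIRST by fixpoint:
[1]
  A via A→b: +{b}
  A via A→c c: +{c}
  B via B→c: +{c}
  S via S→A A: +{b,c}
  FIRST[S]={b,c}  FIRST[A]={b,c}  FIRST[B]={c}
[2] (no change)
  FIRST[S]={b,c}  FIRST[A]={b,c}  FIRST[B]={c}

FOLLOW sets:
seed FOLLOW(S) with $
pass 1:
  S→A A: FOLLOW(A) ⊇ FIRST(A) = {b,c}; new: +{b,c}
  S→A A: FOLLOW(A) ⊇ FOLLOW(S) ⊇ {$}; new: +{$}
  S→c B: FOLLOW(B) ⊇ FOLLOW(S) ⊇ {$}; new: +{$}
  FOLLOW(S)={$}  FOLLOW(A)={$,b,c}  FOLLOW(B)={$}
pass 2: (stable)
  FOLLOW(S)={$}  FOLLOW(A)={$,b,c}  FOLLOW(B)={$}

FOLLOW(A) = ["$", "b", "c"]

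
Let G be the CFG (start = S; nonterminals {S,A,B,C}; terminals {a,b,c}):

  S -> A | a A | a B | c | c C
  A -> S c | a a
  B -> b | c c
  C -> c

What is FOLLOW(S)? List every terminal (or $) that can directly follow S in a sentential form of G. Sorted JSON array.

FIRST iteration:
round 1:
  A via A→a a: +{a}
  B via B→b: +{b}
  B via B→c c: +{c}
  C via C→c: +{c}
  S via S→A: +{a}
  S via S→c: +{c}
  S: {a,c}  A: {a}  B: {b,c}  C: {c}
round 2:
  A via A→S c: +{c}
  S: {a,c}  A: {a,c}  B: {b,c}  C: {c}
round 3: — fixpoint
  S: {a,c}  A: {a,c}  B: {b,c}  C: {c}

FOLLOW iteration:
initialize: $ ∈ FOLLOW(S)
[1]
  A→S c: FOLLOW(S) ⊇ FIRST(c) = {c}; new: +{c}
  S→A: FOLLOW(A) ⊇ FOLLOW(S) ⊇ {$,c}; new: +{$,c}
  S→a B: FOLLOW(B) ⊇ FOLLOW(S) ⊇ {$,c}; new: +{$,c}
  S→c C: FOLLOW(C) ⊇ FOLLOW(S) ⊇ {$,c}; new: +{$,c}
  FOLLOW(S)={$,c}  FOLLOW(A)={$,c}  FOLLOW(B)={$,c}  FOLLOW(C)={$,c}
[2] (no change)
  FOLLOW(S)={$,c}  FOLLOW(A)={$,c}  FOLLOW(B)={$,c}  FOLLOW(C)={$,c}

FOLLOW(S) = ["$", "c"]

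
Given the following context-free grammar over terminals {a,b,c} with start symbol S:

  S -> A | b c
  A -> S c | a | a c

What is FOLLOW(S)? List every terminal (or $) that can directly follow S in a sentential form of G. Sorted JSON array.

FIRST sets, iterate to fixpoint:
[1]
  A via A→a: +{a}
  S via S→A: +{a}
  S via S→b c: +{b}
  S: {a,b}  A: {a}
[2]
  A via A→S c: +{b}
  S: {a,b}  A: {a,b}
[3] (stable)
  S: {a,b}  A: {a,b}

FOLLOW iteration:
seed FOLLOW(S) with $
pass 1:
  A→S c: FOLLOW(S) ⊇ FIRST(c) = {c}; new: +{c}
  S→A: FOLLOW(A) ⊇ FOLLOW(S) ⊇ {$,c}; new: +{$,c}
  FOLLOW(S)={$,c}  FOLLOW(A)={$,c}
pass 2: (stable)
  FOLLOW(S)={$,c}  FOLLOW(A)={$,c}

FOLLOW(S) = ["$", "c"]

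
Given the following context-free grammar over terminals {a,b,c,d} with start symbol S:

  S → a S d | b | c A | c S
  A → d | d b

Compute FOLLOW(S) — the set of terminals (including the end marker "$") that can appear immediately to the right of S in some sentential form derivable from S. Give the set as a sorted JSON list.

FIRST iteration:
iter 1:
  A via A→d: +{d}
  S via S→a S d: +{a}
  S via S→b: +{b}
  S via S→c A: +{c}
  FIRST[S]={a,b,c}  FIRST[A]={d}
iter 2: — fixpoint
  FIRST[S]={a,b,c}  FIRST[A]={d}

FOLLOW iteration:
seed FOLLOW(S) with $
pass 1:
  S→a S d: FOLLOW(S) ⊇ FIRST(d) = {d}; new: +{d}
  S→c A: FOLLOW(A) ⊇ FOLLOW(S) ⊇ {$,d}; new: +{$,d}
  S: {$,d}  A: {$,d}
pass 2: done
  S: {$,d}  A: {$,d}

FOLLOW(S) = ["$", "d"]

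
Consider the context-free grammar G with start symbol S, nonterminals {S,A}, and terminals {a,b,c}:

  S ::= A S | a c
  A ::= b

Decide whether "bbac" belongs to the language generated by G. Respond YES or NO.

Convert to CNF:
  S -> A S | T0 T1
  A -> b
  T0 -> a
  T1 -> c

CYK table (by increasing span):
  [0..0]={A}  "b"
  [1..1]={A}  "b"
  [2..2]={T0}  "a"  orig:{}
  [3..3]={T1}  "c"  orig:{}
  [0..1]=∅  "bb"
  [1..2]=∅  "ba"
  [2..3]={S}  "ac"
  [0..2]=∅  "bba"
  [1..3]={S}  "bac"
  [0..3]={S}  "bbac"

S ∈ T[0,3] ⇒ YES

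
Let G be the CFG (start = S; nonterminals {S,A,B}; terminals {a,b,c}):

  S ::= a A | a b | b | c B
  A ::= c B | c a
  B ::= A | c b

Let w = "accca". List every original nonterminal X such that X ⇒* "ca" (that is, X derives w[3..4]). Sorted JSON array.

Convert to CNF:
  S -> T0 B | T1 A | T1 T2 | b
  A -> T0 B | T0 T1
  B -> T0 B | T0 T1 | T0 T2
  T0 -> c
  T1 -> a
  T2 -> b

CYK table (by increasing span) (cells [i..j] with 3 ≤ i ≤ j ≤ 4 only):
  [3..3]={T0}  "c"  orig:{}
  [4..4]={T1}  "a"  orig:{}
  [3..4]={A,B}  "ca"

Original NTs in T[3,4] deriving "ca": ["A", "B"]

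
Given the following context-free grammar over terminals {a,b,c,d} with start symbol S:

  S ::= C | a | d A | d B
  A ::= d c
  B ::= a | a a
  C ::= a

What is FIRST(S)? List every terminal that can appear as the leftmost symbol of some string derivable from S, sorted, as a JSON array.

Compute FIRST by fixpoint:
iter 1:
  A via A→d c: +{d}
  B via B→a: +{a}
  C via C→a: +{a}
  S via S→C: +{a}
  S via S→d A: +{d}
  FIRST[S]={a,d}  FIRST[A]={d}  FIRST[B]={a}  FIRST[C]={a}
iter 2: done
  FIRST[S]={a,d}  FIRST[A]={d}  FIRST[B]={a}  FIRST[C]={a}

FIRST(S) = ["a", "d"]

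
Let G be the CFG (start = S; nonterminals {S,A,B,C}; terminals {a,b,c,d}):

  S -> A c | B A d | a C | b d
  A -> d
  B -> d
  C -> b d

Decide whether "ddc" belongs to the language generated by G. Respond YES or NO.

CNF form of G:
  S -> A T2 | B X4 | T0 T1 | T3 C
  A -> d
  B -> d
  C -> T0 T1
  T0 -> b
  T1 -> d
  T2 -> c
  T3 -> a
  X4 -> A T1

CYK fill:
  [0..0]={A,B,T1}  "d"  orig:{A,B}
  [1..1]={A,B,T1}  "d"  orig:{A,B}
  [2..2]={T2}  "c"  orig:{}
  [0..1]={X4}  "dd"  orig:{}
  [1..2]={S}  "dc"
  [0..2]=∅  "ddc"

S ∉ T[0,2] ⇒ NO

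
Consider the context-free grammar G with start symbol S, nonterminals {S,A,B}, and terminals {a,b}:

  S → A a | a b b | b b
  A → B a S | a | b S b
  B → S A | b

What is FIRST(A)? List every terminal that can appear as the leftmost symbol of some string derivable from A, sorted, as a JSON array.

FIRST iteration:
round 1:
  A via A→a: +{a}
  A via A→b S b: +{b}
  B via B→b: +{b}
  S via S→A a: +{a,b}
  FIRST[S]={a,b}  FIRST[A]={a,b}  FIRST[B]={b}
round 2:
  B via B→S A: +{a}
  FIRST[S]={a,b}  FIRST[A]={a,b}  FIRST[B]={a,b}
round 3: (stable)
  FIRST[S]={a,b}  FIRST[A]={a,b}  FIRST[B]={a,b}

FIRST(A) = ["a", "b"]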